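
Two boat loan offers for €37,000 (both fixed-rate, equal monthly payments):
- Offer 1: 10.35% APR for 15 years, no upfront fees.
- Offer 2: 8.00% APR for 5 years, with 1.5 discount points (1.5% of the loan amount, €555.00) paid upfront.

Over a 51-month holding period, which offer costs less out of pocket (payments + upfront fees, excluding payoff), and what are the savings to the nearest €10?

Offer 1: monthly rate = 10.35%/12 = 0.0086250; payment = 37,000 × 0.0086250 / (1 − (1+0.0086250)^−180) = €405.56.
Offer 2: at 8.00% the monthly rate is 0.0066667, so the payment is 37,000 × 0.0066667 / (1 − 1.0066667^−60) = €750.23.
Over 51 months: Offer 1 costs 51 × €405.56 = €20,683.56; Offer 2 costs 51 × €750.23 + €555.00 = €38,816.73.
Offer 1 is cheaper by €38,816.73 − €20,683.56 = €18,133.17.

Offer 1 by €18,130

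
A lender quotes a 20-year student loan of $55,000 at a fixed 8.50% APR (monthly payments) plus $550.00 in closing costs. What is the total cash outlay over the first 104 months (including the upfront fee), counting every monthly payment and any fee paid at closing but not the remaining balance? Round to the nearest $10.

$50,190

Monthly rate = 8.5%/12 = 0.0070833; payment = 55,000 × 0.0070833 / (1 − (1+0.0070833)^−240) = $477.30.
Total outlay = 104 × $477.30 + $550.00 = $50,189.20.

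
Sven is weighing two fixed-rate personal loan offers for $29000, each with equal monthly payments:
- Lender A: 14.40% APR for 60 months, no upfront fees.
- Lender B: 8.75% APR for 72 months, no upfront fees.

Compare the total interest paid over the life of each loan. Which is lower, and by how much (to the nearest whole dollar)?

Lender B by $3,470

Lender A: monthly rate = 14.4%/12 = 0.0120000; payment = 29,000 × 0.0120000 / (1 − (1+0.0120000)^−60) = $680.81.
Total interest on Lender A = 60 × $680.81 − $29,000 = $11,848.60.
Lender B: at 8.75% the monthly rate is 0.0072917, so the payment is 29,000 × 0.0072917 / (1 − 1.0072917^−72) = $519.15.
Total interest on Lender B = 72 × $519.15 − $29,000 = $8,378.80.
Lender B is lower by $3,469.80.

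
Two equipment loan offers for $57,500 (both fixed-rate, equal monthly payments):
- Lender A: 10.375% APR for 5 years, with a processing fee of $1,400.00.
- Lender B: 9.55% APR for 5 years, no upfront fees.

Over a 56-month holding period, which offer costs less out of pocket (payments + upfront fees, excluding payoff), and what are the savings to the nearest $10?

Lender B by $2,710

Lender A: at 10.375% the monthly rate is 0.0086458, so the payment is 57,500 × 0.0086458 / (1 − 1.0086458^−60) = $1,232.34.
Lender B: at 9.55% the monthly rate is 0.0079583, so the payment is 57,500 × 0.0079583 / (1 − 1.0079583^−60) = $1,209.01.
Over 56 months: Lender A costs 56 × $1,232.34 + $1,400.00 = $70,411.04; Lender B costs 56 × $1,209.01 = $67,704.56.
Lender B is cheaper by $70,411.04 − $67,704.56 = $2,706.48.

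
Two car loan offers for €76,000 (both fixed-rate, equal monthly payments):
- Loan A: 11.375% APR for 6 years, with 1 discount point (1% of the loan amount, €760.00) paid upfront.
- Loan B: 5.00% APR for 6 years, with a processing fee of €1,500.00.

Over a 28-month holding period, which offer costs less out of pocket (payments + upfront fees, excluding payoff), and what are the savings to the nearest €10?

Loan B by €5,900

Loan A: at 11.375% the monthly rate is 0.0094792, so the payment is 76,000 × 0.0094792 / (1 − 1.0094792^−72) = €1,461.23.
Loan B: monthly rate = 5%/12 = 0.0041667; payment = 76,000 × 0.0041667 / (1 − (1+0.0041667)^−72) = €1,223.97.
Over 28 months: Loan A costs 28 × €1,461.23 + €760.00 = €41,674.44; Loan B costs 28 × €1,223.97 + €1,500.00 = €35,771.16.
Loan B is cheaper by €41,674.44 − €35,771.16 = €5,903.28.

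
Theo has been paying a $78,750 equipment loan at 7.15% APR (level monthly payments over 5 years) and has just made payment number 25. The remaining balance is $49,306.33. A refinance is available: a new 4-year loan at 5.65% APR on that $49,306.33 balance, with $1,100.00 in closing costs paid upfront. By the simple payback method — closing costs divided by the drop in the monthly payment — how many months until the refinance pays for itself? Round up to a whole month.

3 months

Current payment = 78,750 × 7.15%/12 / (1 − (1+0.0059583)^−60) = $1,564.92.
Refinanced payment = 49,306.33 × 0.0047083 / (1 − (1+0.0047083)^−48) = $1,150.07.
Monthly savings = $1,564.92 − $1,150.07 = $414.85.
Break-even = $1,100.00 / $414.85 = 2.65 → 3 months.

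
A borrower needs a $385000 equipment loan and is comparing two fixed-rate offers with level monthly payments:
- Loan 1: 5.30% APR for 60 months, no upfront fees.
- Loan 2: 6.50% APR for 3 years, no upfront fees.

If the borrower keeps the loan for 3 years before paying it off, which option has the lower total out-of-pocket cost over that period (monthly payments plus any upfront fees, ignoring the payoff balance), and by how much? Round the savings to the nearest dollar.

Loan 1: at 5.30% the monthly rate is 0.0044167, so the payment is 385,000 × 0.0044167 / (1 − 1.0044167^−60) = $7,318.46.
Loan 2: monthly rate = 6.5%/12 = 0.0054167; payment = 385,000 × 0.0054167 / (1 − (1+0.0054167)^−36) = $11,799.87.
Over 36 months: Loan 1 costs 36 × $7,318.46 = $263,464.56; Loan 2 costs 36 × $11,799.87 = $424,795.32.
Loan 1 is cheaper by $424,795.32 − $263,464.56 = $161,330.76.

Loan 1 by $161,331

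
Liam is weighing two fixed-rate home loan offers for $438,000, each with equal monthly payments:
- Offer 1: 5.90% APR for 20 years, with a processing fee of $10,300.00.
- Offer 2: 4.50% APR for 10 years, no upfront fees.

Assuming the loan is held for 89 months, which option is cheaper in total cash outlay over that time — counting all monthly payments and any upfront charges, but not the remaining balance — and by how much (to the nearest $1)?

Offer 1 by $116,668

Offer 1: monthly rate = 5.9%/12 = 0.0049167; payment = 438,000 × 0.0049167 / (1 − (1+0.0049167)^−240) = $3,112.75.
Offer 2: at 4.50% the monthly rate is 0.0037500, so the payment is 438,000 × 0.0037500 / (1 − 1.0037500^−120) = $4,539.36.
Over 89 months: Offer 1 costs 89 × $3,112.75 + $10,300.00 = $287,334.75; Offer 2 costs 89 × $4,539.36 = $404,003.04.
Offer 1 is cheaper by $404,003.04 − $287,334.75 = $116,668.29.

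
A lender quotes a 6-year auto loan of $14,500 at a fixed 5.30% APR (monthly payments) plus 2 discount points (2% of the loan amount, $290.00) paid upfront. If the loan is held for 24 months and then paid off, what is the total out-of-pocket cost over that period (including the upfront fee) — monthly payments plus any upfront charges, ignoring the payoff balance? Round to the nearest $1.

At 5.30% the monthly rate is 0.0044167, so the payment is 14,500 × 0.0044167 / (1 − 1.0044167^−72) = $235.54.
Total outlay = 24 × $235.54 + $290.00 = $5,942.96.

$5,943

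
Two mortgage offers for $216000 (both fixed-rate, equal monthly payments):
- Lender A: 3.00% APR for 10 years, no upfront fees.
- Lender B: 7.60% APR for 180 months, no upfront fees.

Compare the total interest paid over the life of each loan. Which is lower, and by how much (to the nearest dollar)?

Lender A: monthly rate = 3%/12 = 0.0025000; payment = 216,000 × 0.0025000 / (1 − (1+0.0025000)^−120) = $2,085.71.
Total interest on Lender A = 120 × $2,085.71 − $216,000 = $34,285.20.
Lender B: at 7.60% the monthly rate is 0.0063333, so the payment is 216,000 × 0.0063333 / (1 − 1.0063333^−180) = $2,014.64.
Total interest on Lender B = 180 × $2,014.64 − $216,000 = $146,635.20.
Lender A is lower by $112,350.00.

Lender A by $112,350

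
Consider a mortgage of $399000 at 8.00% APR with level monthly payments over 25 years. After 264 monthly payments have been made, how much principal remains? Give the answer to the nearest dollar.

With monthly rate i = 8%/12 = 0.0066667, the balance after k of n payments is P · [(1+i)^n − (1+i)^k] / [(1+i)^n − 1].
(1+0.0066667)^300 = 7.34017596 and (1+0.0066667)^264 = 5.77858751, so the balance is 399,000 × (7.34017596 − 5.77858751) / (7.34017596 − 1) = $98,273.90.

$98,274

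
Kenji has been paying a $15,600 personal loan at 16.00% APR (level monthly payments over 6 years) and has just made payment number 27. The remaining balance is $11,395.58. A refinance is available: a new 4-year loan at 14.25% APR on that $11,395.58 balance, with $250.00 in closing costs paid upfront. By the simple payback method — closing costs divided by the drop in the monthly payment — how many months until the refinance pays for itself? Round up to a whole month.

Current payment = 15,600 × 16%/12 / (1 − (1+0.0133333)^−72) = $338.39.
Refinanced payment = 11,395.58 × 0.0118750 / (1 − (1+0.0118750)^−48) = $312.83.
Monthly savings = $338.39 − $312.83 = $25.56.
Break-even = $250.00 / $25.56 = 9.78 → 10 months.

10 months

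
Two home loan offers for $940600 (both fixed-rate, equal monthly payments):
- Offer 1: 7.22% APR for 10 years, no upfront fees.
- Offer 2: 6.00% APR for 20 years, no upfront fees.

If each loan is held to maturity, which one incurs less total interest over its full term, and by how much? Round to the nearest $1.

Offer 1 by $293,927

Offer 1: monthly rate = 7.22%/12 = 0.0060167; payment = 940,600 × 0.0060167 / (1 − (1+0.0060167)^−120) = $11,028.11.
Total interest on Offer 1 = 120 × $11,028.11 − $940,600 = $382,773.20.
Offer 2: monthly rate = 6%/12 = 0.0050000; payment = 940,600 × 0.0050000 / (1 − (1+0.0050000)^−240) = $6,738.75.
Total interest on Offer 2 = 240 × $6,738.75 − $940,600 = $676,700.00.
Offer 1 is lower by $293,926.80.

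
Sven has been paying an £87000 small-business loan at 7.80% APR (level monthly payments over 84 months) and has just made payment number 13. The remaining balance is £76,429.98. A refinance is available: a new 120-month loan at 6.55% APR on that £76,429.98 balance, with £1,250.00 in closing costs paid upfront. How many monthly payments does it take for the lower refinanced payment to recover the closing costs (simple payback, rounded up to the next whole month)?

3 months

Current payment = 87,000 × 7.8%/12 / (1 − (1+0.0065000)^−84) = £1,347.35.
Refinanced payment = 76,429.98 × 0.0054583 / (1 − (1+0.0054583)^−120) = £869.79.
Monthly savings = £1,347.35 − £869.79 = £477.56.
Break-even = £1,250.00 / £477.56 = 2.62 → 3 months.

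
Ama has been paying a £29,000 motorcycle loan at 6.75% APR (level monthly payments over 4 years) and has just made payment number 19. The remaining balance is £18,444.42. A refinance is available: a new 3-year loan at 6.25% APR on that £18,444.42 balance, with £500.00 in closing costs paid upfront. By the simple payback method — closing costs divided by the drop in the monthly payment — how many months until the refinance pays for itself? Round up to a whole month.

4 months

Current payment = 29,000 × 6.75%/12 / (1 − (1+0.0056250)^−48) = £691.08.
Refinanced payment = 18,444.42 × 0.0052083 / (1 − (1+0.0052083)^−36) = £563.21.
Monthly savings = £691.08 − £563.21 = £127.87.
Break-even = £500.00 / £127.87 = 3.91 → 4 months.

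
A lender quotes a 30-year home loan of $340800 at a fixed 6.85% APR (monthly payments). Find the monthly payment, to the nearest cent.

Monthly rate = 6.85%/12 = 0.0057083; payment = 340,800 × 0.0057083 / (1 − (1+0.0057083)^−360) = $2,233.12.

$2,233.12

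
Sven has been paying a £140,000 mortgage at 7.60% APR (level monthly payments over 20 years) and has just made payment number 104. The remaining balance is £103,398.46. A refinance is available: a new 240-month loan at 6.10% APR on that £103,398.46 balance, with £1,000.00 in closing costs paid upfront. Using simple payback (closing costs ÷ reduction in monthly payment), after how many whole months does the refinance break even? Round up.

3 months

Current payment = 140,000 × 7.6%/12 / (1 − (1+0.0063333)^−240) = £1,136.41.
Refinanced payment = 103,398.46 × 0.0050833 / (1 − (1+0.0050833)^−240) = £746.76.
Monthly savings = £1,136.41 − £746.76 = £389.65.
Break-even = £1,000.00 / £389.65 = 2.57 → 3 months.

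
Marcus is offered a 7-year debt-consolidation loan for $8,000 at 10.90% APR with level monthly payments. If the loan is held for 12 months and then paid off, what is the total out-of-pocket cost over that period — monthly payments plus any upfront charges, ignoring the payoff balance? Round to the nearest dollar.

Monthly rate = 10.9%/12 = 0.0090833; payment = 8,000 × 0.0090833 / (1 − (1+0.0090833)^−84) = $136.56.
Total outlay = 12 × $136.56 = $1,638.72.

$1,639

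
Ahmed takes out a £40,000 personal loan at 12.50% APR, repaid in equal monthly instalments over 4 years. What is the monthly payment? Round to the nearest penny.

£1,063.20

At 12.50% the monthly rate is 0.0104167, so the payment is 40,000 × 0.0104167 / (1 − 1.0104167^−48) = £1,063.20.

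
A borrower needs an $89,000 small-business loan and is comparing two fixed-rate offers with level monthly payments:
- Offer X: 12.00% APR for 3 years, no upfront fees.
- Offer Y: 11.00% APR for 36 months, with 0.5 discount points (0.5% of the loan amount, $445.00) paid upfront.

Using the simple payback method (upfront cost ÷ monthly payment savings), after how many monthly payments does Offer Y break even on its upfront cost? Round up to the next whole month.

11 months

Offer X: monthly rate = 12%/12 = 0.0100000; payment = 89,000 × 0.0100000 / (1 − (1+0.0100000)^−36) = $2,956.07.
Offer Y: monthly rate = 11%/12 = 0.0091667; payment = 89,000 × 0.0091667 / (1 − (1+0.0091667)^−36) = $2,913.75.
Monthly savings = $2,956.07 − $2,913.75 = $42.32.
Break-even = $445.00 / $42.32 = 10.52 → 11 months.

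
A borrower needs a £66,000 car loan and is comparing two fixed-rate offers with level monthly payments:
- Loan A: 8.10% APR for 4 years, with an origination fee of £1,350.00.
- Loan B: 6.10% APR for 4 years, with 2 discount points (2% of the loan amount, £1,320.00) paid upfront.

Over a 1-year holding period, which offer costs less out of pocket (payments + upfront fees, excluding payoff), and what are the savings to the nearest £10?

Loan A: monthly rate = 8.1%/12 = 0.0067500; payment = 66,000 × 0.0067500 / (1 − (1+0.0067500)^−48) = £1,614.35.
Loan B: monthly rate = 6.1%/12 = 0.0050833; payment = 66,000 × 0.0050833 / (1 − (1+0.0050833)^−48) = £1,553.04.
Over 12 months: Loan A costs 12 × £1,614.35 + £1,350.00 = £20,722.20; Loan B costs 12 × £1,553.04 + £1,320.00 = £19,956.48.
Loan B is cheaper by £20,722.20 − £19,956.48 = £765.72.

Loan B by £770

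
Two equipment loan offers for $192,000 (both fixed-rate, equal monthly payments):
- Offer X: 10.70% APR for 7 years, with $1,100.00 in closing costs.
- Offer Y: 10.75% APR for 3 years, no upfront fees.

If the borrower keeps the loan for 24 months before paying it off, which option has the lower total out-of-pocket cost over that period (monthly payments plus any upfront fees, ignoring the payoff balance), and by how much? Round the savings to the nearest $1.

Offer X: monthly rate = 10.7%/12 = 0.0089167; payment = 192,000 × 0.0089167 / (1 − (1+0.0089167)^−84) = $3,257.30.
Offer Y: monthly rate = 10.75%/12 = 0.0089583; payment = 192,000 × 0.0089583 / (1 − (1+0.0089583)^−36) = $6,263.13.
Over 24 months: Offer X costs 24 × $3,257.30 + $1,100.00 = $79,275.20; Offer Y costs 24 × $6,263.13 = $150,315.12.
Offer X is cheaper by $150,315.12 − $79,275.20 = $71,039.92.

Offer X by $71,040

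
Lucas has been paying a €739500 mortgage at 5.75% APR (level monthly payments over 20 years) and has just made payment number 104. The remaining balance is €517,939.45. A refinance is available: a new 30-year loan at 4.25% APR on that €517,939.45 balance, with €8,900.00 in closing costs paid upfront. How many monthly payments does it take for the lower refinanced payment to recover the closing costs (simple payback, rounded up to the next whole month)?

4 months

Current payment = 739,500 × 5.75%/12 / (1 − (1+0.0047917)^−240) = €5,191.91.
Refinanced payment = 517,939.45 × 0.0035417 / (1 − (1+0.0035417)^−360) = €2,547.95.
Monthly savings = €5,191.91 − €2,547.95 = €2,643.96.
Break-even = €8,900.00 / €2,643.96 = 3.37 → 4 months.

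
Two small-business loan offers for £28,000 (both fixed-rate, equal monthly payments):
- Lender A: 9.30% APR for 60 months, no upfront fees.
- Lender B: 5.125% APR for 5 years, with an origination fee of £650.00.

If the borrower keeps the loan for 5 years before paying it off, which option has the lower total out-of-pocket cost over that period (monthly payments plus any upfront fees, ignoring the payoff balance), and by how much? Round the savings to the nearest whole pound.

Lender A: monthly rate = 9.3%/12 = 0.0077500; payment = 28,000 × 0.0077500 / (1 − (1+0.0077500)^−60) = £585.32.
Lender B: at 5.125% the monthly rate is 0.0042708, so the payment is 28,000 × 0.0042708 / (1 − 1.0042708^−60) = £530.00.
Over 60 months: Lender A costs 60 × £585.32 = £35,119.20; Lender B costs 60 × £530.00 + £650.00 = £32,450.00.
Lender B is cheaper by £35,119.20 − £32,450.00 = £2,669.20.

Lender B by £2,669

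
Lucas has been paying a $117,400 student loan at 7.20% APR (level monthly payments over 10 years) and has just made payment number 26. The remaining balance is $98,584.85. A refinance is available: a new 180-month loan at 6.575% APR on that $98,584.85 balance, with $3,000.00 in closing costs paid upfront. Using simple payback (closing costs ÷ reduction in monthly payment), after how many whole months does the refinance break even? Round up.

Current payment = 117,400 × 7.2%/12 / (1 − (1+0.0060000)^−120) = $1,375.25.
Refinanced payment = 98,584.85 × 0.0054792 / (1 − (1+0.0054792)^−180) = $862.85.
Monthly savings = $1,375.25 − $862.85 = $512.40.
Break-even = $3,000.00 / $512.40 = 5.85 → 6 months.

6 months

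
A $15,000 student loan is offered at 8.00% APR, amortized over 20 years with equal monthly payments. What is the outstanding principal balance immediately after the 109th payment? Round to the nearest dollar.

With monthly rate i = 8%/12 = 0.0066667, the balance after k of n payments is P · [(1+i)^n − (1+i)^k] / [(1+i)^n − 1].
(1+0.0066667)^240 = 4.92680277 and (1+0.0066667)^109 = 2.06319377, so the balance is 15,000 × (4.92680277 − 2.06319377) / (4.92680277 − 1) = $10,938.70.

$10,939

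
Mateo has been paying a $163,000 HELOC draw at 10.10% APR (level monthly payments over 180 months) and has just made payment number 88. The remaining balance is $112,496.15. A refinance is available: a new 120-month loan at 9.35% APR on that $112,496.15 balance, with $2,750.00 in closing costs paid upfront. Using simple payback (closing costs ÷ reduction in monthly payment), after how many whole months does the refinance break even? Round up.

9 months

Current payment = 163,000 × 10.1%/12 / (1 − (1+0.0084167)^−180) = $1,761.59.
Refinanced payment = 112,496.15 × 0.0077917 / (1 − (1+0.0077917)^−120) = $1,446.45.
Monthly savings = $1,761.59 − $1,446.45 = $315.14.
Break-even = $2,750.00 / $315.14 = 8.73 → 9 months.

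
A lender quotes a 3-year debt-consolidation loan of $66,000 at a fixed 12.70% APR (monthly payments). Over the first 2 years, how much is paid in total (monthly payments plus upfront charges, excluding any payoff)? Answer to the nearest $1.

$53,143

Monthly rate = 12.7%/12 = 0.0105833; payment = 66,000 × 0.0105833 / (1 − (1+0.0105833)^−36) = $2,214.28.
Total outlay = 24 × $2,214.28 = $53,142.72.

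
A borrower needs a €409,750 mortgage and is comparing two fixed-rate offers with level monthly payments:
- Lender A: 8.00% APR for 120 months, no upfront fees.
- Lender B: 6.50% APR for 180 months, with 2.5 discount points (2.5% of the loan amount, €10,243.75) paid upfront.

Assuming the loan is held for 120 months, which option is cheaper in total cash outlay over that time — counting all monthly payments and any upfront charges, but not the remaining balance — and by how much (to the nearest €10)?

Lender B by €158,000

Lender A: monthly rate = 8%/12 = 0.0066667; payment = 409,750 × 0.0066667 / (1 − (1+0.0066667)^−120) = €4,971.40.
Lender B: at 6.50% the monthly rate is 0.0054167, so the payment is 409,750 × 0.0054167 / (1 − 1.0054167^−180) = €3,569.36.
Over 120 months: Lender A costs 120 × €4,971.40 = €596,568.00; Lender B costs 120 × €3,569.36 + €10,243.75 = €438,566.95.
Lender B is cheaper by €596,568.00 − €438,566.95 = €158,001.05.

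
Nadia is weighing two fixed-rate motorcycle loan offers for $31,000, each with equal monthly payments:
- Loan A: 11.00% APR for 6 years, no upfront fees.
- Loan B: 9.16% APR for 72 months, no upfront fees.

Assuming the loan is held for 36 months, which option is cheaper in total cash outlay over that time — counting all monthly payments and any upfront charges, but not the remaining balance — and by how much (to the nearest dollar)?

Loan B by $1,037

Loan A: monthly rate = 11%/12 = 0.0091667; payment = 31,000 × 0.0091667 / (1 − (1+0.0091667)^−72) = $590.06.
Loan B: at 9.16% the monthly rate is 0.0076333, so the payment is 31,000 × 0.0076333 / (1 − 1.0076333^−72) = $561.26.
Over 36 months: Loan A costs 36 × $590.06 = $21,242.16; Loan B costs 36 × $561.26 = $20,205.36.
Loan B is cheaper by $21,242.16 − $20,205.36 = $1,036.80.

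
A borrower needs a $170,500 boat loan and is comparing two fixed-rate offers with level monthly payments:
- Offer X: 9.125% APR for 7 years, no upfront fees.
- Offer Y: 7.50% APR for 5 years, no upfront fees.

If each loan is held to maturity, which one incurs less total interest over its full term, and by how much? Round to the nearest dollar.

Offer X: at 9.125% the monthly rate is 0.0076042, so the payment is 170,500 × 0.0076042 / (1 − 1.0076042^−84) = $2,754.02.
Total interest on Offer X = 84 × $2,754.02 − $170,500 = $60,837.68.
Offer Y: at 7.50% the monthly rate is 0.0062500, so the payment is 170,500 × 0.0062500 / (1 − 1.0062500^−60) = $3,416.47.
Total interest on Offer Y = 60 × $3,416.47 − $170,500 = $34,488.20.
Offer Y is lower by $26,349.48.

Offer Y by $26,349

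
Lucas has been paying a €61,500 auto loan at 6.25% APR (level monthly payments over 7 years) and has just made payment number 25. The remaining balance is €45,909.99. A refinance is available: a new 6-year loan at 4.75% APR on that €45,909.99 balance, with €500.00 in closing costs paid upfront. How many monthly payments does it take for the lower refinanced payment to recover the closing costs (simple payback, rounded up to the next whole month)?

Current payment = 61,500 × 6.25%/12 / (1 − (1+0.0052083)^−84) = €905.82.
Refinanced payment = 45,909.99 × 0.0039583 / (1 − (1+0.0039583)^−72) = €734.07.
Monthly savings = €905.82 − €734.07 = €171.75.
Break-even = €500.00 / €171.75 = 2.91 → 3 months.

3 months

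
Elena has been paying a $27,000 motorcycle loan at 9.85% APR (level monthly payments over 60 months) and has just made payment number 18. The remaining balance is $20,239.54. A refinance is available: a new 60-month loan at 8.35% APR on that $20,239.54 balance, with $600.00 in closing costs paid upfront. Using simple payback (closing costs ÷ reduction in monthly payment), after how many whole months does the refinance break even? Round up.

Current payment = 27,000 × 9.85%/12 / (1 − (1+0.0082083)^−60) = $571.68.
Refinanced payment = 20,239.54 × 0.0069583 / (1 − (1+0.0069583)^−60) = $413.78.
Monthly savings = $571.68 − $413.78 = $157.90.
Break-even = $600.00 / $157.90 = 3.80 → 4 months.

4 months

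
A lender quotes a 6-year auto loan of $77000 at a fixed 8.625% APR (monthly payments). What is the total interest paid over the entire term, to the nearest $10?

$21,900

At 8.625% the monthly rate is 0.0071875, so the payment is 77,000 × 0.0071875 / (1 − 1.0071875^−72) = $1,373.68.
Total paid = 72 × $1,373.68 = $98,904.96; interest = $98,904.96 − $77,000 = $21,904.96.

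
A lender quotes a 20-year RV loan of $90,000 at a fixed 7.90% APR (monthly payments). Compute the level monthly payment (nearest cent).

At 7.90% the monthly rate is 0.0065833, so the payment is 90,000 × 0.0065833 / (1 − 1.0065833^−240) = $747.20.

$747.20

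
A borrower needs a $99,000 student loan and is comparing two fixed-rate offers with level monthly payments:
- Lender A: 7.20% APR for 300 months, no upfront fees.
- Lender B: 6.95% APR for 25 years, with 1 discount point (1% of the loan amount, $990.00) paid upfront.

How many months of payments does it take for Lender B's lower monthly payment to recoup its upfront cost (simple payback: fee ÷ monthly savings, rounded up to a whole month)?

Lender A: monthly rate = 7.2%/12 = 0.0060000; payment = 99,000 × 0.0060000 / (1 − (1+0.0060000)^−300) = $712.39.
Lender B: at 6.95% the monthly rate is 0.0057917, so the payment is 99,000 × 0.0057917 / (1 − 1.0057917^−300) = $696.56.
Monthly savings = $712.39 − $696.56 = $15.83.
Break-even = $990.00 / $15.83 = 62.54 → 63 months.

63 months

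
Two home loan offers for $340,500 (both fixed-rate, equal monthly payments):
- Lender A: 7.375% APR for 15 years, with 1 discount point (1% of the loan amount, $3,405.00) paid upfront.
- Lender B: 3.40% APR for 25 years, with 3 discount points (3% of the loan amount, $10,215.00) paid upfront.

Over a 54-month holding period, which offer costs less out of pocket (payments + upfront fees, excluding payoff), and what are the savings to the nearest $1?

Lender A: monthly rate = 7.375%/12 = 0.0061458; payment = 340,500 × 0.0061458 / (1 − (1+0.0061458)^−180) = $3,132.34.
Lender B: at 3.40% the monthly rate is 0.0028333, so the payment is 340,500 × 0.0028333 / (1 − 1.0028333^−300) = $1,686.42.
Over 54 months: Lender A costs 54 × $3,132.34 + $3,405.00 = $172,551.36; Lender B costs 54 × $1,686.42 + $10,215.00 = $101,281.68.
Lender B is cheaper by $172,551.36 − $101,281.68 = $71,269.68.

Lender B by $71,270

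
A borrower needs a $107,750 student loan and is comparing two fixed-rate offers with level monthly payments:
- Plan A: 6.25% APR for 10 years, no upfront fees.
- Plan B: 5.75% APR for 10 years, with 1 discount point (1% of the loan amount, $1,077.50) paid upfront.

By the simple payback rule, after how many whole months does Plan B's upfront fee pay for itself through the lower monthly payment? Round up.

40 months

Plan A: monthly rate = 6.25%/12 = 0.0052083; payment = 107,750 × 0.0052083 / (1 − (1+0.0052083)^−120) = $1,209.82.
Plan B: monthly rate = 5.75%/12 = 0.0047917; payment = 107,750 × 0.0047917 / (1 − (1+0.0047917)^−120) = $1,182.76.
Monthly savings = $1,209.82 − $1,182.76 = $27.06.
Break-even = $1,077.50 / $27.06 = 39.82 → 40 months.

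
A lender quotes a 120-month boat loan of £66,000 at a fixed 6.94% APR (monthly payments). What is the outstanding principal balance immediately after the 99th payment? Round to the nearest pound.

With monthly rate i = 6.94%/12 = 0.0057833, the balance after k of n payments is P · [(1+i)^n − (1+i)^k] / [(1+i)^n − 1].
(1+0.0057833)^120 = 1.99770873 and (1+0.0057833)^99 = 1.76986050, so the balance is 66,000 × (1.99770873 − 1.76986050) / (1.99770873 − 1) = £15,072.52.

£15,073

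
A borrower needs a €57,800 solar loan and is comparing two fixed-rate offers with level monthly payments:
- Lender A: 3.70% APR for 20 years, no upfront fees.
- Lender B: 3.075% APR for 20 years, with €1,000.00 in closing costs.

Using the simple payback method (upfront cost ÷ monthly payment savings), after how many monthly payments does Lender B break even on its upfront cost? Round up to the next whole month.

55 months

Lender A: monthly rate = 3.7%/12 = 0.0030833; payment = 57,800 × 0.0030833 / (1 − (1+0.0030833)^−240) = €341.19.
Lender B: monthly rate = 3.075%/12 = 0.0025625; payment = 57,800 × 0.0025625 / (1 − (1+0.0025625)^−240) = €322.73.
Monthly savings = €341.19 − €322.73 = €18.46.
Break-even = €1,000.00 / €18.46 = 54.17 → 55 months.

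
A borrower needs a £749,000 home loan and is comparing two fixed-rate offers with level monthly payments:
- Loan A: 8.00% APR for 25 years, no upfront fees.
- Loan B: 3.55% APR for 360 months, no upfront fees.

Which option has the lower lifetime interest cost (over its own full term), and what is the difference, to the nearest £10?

Loan A: monthly rate = 8%/12 = 0.0066667; payment = 749,000 × 0.0066667 / (1 − (1+0.0066667)^−300) = £5,780.90.
Total interest on Loan A = 300 × £5,780.90 − £749,000 = £985,270.00.
Loan B: monthly rate = 3.55%/12 = 0.0029583; payment = 749,000 × 0.0029583 / (1 − (1+0.0029583)^−360) = £3,384.28.
Total interest on Loan B = 360 × £3,384.28 − £749,000 = £469,340.80.
Loan B is lower by £515,929.20.

Loan B by £515,930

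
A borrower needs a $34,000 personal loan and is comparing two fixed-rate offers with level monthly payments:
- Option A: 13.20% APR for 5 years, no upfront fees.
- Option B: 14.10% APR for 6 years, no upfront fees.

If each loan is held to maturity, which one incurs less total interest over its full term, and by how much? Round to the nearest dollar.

Option A by $3,949

Option A: monthly rate = 13.2%/12 = 0.0110000; payment = 34,000 × 0.0110000 / (1 − (1+0.0110000)^−60) = $777.09.
Total interest on Option A = 60 × $777.09 − $34,000 = $12,625.40.
Option B: at 14.10% the monthly rate is 0.0117500, so the payment is 34,000 × 0.0117500 / (1 − 1.0117500^−72) = $702.42.
Total interest on Option B = 72 × $702.42 − $34,000 = $16,574.24.
Option A is lower by $3,948.84.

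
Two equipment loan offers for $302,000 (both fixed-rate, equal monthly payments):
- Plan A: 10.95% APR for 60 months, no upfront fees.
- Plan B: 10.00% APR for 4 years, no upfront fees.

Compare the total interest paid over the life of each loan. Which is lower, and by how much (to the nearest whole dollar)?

Plan A: at 10.95% the monthly rate is 0.0091250, so the payment is 302,000 × 0.0091250 / (1 − 1.0091250^−60) = $6,558.68.
Total interest on Plan A = 60 × $6,558.68 − $302,000 = $91,520.80.
Plan B: at 10.00% the monthly rate is 0.0083333, so the payment is 302,000 × 0.0083333 / (1 − 1.0083333^−48) = $7,659.50.
Total interest on Plan B = 48 × $7,659.50 − $302,000 = $65,656.00.
Plan B is lower by $25,864.80.

Plan B by $25,865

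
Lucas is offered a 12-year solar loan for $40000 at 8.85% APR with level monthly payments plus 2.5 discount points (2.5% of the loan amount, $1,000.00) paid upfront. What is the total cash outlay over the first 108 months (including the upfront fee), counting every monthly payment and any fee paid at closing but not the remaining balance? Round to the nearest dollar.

Monthly rate = 8.85%/12 = 0.0073750; payment = 40,000 × 0.0073750 / (1 − (1+0.0073750)^−144) = $451.84.
Total outlay = 108 × $451.84 + $1,000.00 = $49,798.72.

$49,799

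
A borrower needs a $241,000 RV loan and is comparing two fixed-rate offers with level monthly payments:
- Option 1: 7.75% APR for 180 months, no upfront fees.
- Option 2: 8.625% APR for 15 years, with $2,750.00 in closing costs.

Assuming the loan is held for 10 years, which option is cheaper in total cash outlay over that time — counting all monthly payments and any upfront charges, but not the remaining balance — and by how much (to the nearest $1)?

Option 1 by $17,443

Option 1: at 7.75% the monthly rate is 0.0064583, so the payment is 241,000 × 0.0064583 / (1 − 1.0064583^−180) = $2,268.47.
Option 2: monthly rate = 8.625%/12 = 0.0071875; payment = 241,000 × 0.0071875 / (1 − (1+0.0071875)^−180) = $2,390.91.
Over 120 months: Option 1 costs 120 × $2,268.47 = $272,216.40; Option 2 costs 120 × $2,390.91 + $2,750.00 = $289,659.20.
Option 1 is cheaper by $289,659.20 − $272,216.40 = $17,442.80.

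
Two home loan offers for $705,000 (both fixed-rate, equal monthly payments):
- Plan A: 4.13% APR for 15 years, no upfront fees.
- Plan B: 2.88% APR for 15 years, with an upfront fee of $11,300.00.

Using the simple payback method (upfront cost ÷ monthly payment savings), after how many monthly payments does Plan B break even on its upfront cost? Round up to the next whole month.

27 months

Plan A: at 4.13% the monthly rate is 0.0034417, so the payment is 705,000 × 0.0034417 / (1 − 1.0034417^−180) = $5,260.85.
Plan B: at 2.88% the monthly rate is 0.0024000, so the payment is 705,000 × 0.0024000 / (1 − 1.0024000^−180) = $4,828.02.
Monthly savings = $5,260.85 − $4,828.02 = $432.83.
Break-even = $11,300.00 / $432.83 = 26.11 → 27 months.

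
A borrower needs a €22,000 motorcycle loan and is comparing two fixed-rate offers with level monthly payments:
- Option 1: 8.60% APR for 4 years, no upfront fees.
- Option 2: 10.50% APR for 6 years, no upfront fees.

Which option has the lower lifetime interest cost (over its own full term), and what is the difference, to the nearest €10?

Option 1 by €3,670

Option 1: at 8.60% the monthly rate is 0.0071667, so the payment is 22,000 × 0.0071667 / (1 − 1.0071667^−48) = €543.30.
Total interest on Option 1 = 48 × €543.30 − €22,000 = €4,078.40.
Option 2: monthly rate = 10.5%/12 = 0.0087500; payment = 22,000 × 0.0087500 / (1 − (1+0.0087500)^−72) = €413.14.
Total interest on Option 2 = 72 × €413.14 − €22,000 = €7,746.08.
Option 1 is lower by €3,667.68.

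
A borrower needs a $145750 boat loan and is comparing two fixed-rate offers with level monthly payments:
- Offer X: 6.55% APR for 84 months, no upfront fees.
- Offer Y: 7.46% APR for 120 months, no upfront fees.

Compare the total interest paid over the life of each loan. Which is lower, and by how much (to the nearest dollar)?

Offer X by $25,146

Offer X: monthly rate = 6.55%/12 = 0.0054583; payment = 145,750 × 0.0054583 / (1 − (1+0.0054583)^−84) = $2,167.84.
Total interest on Offer X = 84 × $2,167.84 − $145,750 = $36,348.56.
Offer Y: at 7.46% the monthly rate is 0.0062167, so the payment is 145,750 × 0.0062167 / (1 − 1.0062167^−120) = $1,727.04.
Total interest on Offer Y = 120 × $1,727.04 − $145,750 = $61,494.80.
Offer X is lower by $25,146.24.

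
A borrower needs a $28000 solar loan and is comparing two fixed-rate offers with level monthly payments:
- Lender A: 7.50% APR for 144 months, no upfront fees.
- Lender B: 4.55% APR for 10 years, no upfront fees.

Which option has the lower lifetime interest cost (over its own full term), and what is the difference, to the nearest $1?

Lender B by $7,643

Lender A: monthly rate = 7.5%/12 = 0.0062500; payment = 28,000 × 0.0062500 / (1 − (1+0.0062500)^−144) = $295.46.
Total interest on Lender A = 144 × $295.46 − $28,000 = $14,546.24.
Lender B: at 4.55% the monthly rate is 0.0037917, so the payment is 28,000 × 0.0037917 / (1 − 1.0037917^−120) = $290.86.
Total interest on Lender B = 120 × $290.86 − $28,000 = $6,903.20.
Lender B is lower by $7,643.04.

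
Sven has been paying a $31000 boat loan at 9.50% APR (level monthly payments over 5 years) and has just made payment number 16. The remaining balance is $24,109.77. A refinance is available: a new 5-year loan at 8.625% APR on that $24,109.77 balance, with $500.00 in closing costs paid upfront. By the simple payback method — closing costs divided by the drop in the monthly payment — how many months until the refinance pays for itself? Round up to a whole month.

Current payment = 31,000 × 9.5%/12 / (1 − (1+0.0079167)^−60) = $651.06.
Refinanced payment = 24,109.77 × 0.0071875 / (1 − (1+0.0071875)^−60) = $496.10.
Monthly savings = $651.06 − $496.10 = $154.96.
Break-even = $500.00 / $154.96 = 3.23 → 4 months.

4 months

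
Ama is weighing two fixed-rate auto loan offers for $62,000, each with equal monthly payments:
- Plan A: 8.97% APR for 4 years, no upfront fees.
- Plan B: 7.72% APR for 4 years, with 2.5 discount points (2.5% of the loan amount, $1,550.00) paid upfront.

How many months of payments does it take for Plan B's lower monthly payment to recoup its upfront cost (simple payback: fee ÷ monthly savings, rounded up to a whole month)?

43 months

Plan A: at 8.97% the monthly rate is 0.0074750, so the payment is 62,000 × 0.0074750 / (1 − 1.0074750^−48) = $1,541.99.
Plan B: at 7.72% the monthly rate is 0.0064333, so the payment is 62,000 × 0.0064333 / (1 − 1.0064333^−48) = $1,505.47.
Monthly savings = $1,541.99 − $1,505.47 = $36.52.
Break-even = $1,550.00 / $36.52 = 42.44 → 43 months.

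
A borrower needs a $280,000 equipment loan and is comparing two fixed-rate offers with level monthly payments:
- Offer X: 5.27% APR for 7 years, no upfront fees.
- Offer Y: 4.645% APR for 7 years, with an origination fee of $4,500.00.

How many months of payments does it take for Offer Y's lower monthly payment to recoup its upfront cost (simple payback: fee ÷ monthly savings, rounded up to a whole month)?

55 months

Offer X: at 5.27% the monthly rate is 0.0043917, so the payment is 280,000 × 0.0043917 / (1 − 1.0043917^−84) = $3,993.12.
Offer Y: at 4.645% the monthly rate is 0.0038708, so the payment is 280,000 × 0.0038708 / (1 − 1.0038708^−84) = $3,910.96.
Monthly savings = $3,993.12 − $3,910.96 = $82.16.
Break-even = $4,500.00 / $82.16 = 54.77 → 55 months.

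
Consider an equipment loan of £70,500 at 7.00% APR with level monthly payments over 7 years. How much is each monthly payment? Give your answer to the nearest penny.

Monthly rate = 7%/12 = 0.0058333; payment = 70,500 × 0.0058333 / (1 − (1+0.0058333)^−84) = £1,064.03.

£1,064.03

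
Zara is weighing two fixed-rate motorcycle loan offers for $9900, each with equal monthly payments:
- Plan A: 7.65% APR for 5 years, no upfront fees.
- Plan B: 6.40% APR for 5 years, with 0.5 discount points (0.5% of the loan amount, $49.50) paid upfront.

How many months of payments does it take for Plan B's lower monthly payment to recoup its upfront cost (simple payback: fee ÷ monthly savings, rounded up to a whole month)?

Plan A: monthly rate = 7.65%/12 = 0.0063750; payment = 9,900 × 0.0063750 / (1 − (1+0.0063750)^−60) = $199.08.
Plan B: at 6.40% the monthly rate is 0.0053333, so the payment is 9,900 × 0.0053333 / (1 − 1.0053333^−60) = $193.24.
Monthly savings = $199.08 − $193.24 = $5.84.
Break-even = $49.50 / $5.84 = 8.48 → 9 months.

9 months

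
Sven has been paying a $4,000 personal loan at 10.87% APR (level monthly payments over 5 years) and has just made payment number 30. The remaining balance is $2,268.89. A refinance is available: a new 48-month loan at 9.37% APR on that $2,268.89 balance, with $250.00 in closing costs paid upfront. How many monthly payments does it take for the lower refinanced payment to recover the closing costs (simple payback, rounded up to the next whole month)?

Current payment = 4,000 × 10.87%/12 / (1 − (1+0.0090583)^−60) = $86.71.
Refinanced payment = 2,268.89 × 0.0078083 / (1 − (1+0.0078083)^−48) = $56.86.
Monthly savings = $86.71 − $56.86 = $29.85.
Break-even = $250.00 / $29.85 = 8.38 → 9 months.

9 months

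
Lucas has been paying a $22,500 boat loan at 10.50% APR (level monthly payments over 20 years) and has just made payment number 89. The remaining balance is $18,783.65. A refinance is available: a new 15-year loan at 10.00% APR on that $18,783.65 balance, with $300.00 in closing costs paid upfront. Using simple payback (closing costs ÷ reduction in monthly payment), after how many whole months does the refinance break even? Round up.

14 months

Current payment = 22,500 × 10.5%/12 / (1 − (1+0.0087500)^−240) = $224.64.
Refinanced payment = 18,783.65 × 0.0083333 / (1 − (1+0.0083333)^−180) = $201.85.
Monthly savings = $224.64 − $201.85 = $22.79.
Break-even = $300.00 / $22.79 = 13.16 → 14 months.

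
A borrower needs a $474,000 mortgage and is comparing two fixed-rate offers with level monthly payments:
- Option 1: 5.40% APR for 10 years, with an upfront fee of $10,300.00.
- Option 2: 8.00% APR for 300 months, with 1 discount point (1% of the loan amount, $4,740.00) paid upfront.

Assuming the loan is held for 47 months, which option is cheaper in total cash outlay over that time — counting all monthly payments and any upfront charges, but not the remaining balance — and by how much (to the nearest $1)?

Option 2 by $74,287

Option 1: monthly rate = 5.4%/12 = 0.0045000; payment = 474,000 × 0.0045000 / (1 − (1+0.0045000)^−120) = $5,120.69.
Option 2: at 8.00% the monthly rate is 0.0066667, so the payment is 474,000 × 0.0066667 / (1 − 1.0066667^−300) = $3,658.41.
Over 47 months: Option 1 costs 47 × $5,120.69 + $10,300.00 = $250,972.43; Option 2 costs 47 × $3,658.41 + $4,740.00 = $176,685.27.
Option 2 is cheaper by $250,972.43 − $176,685.27 = $74,287.16.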